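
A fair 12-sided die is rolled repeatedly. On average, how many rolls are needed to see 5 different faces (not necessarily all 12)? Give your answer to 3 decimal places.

6.124

With k distinct faces already seen, the next new one arrives after an expected 12/(12-k) rolls.
Sum over k = 0,...,4: E = 12/12 + 12/11 + 12/10 + 12/9 + 12/8 = 6.1242.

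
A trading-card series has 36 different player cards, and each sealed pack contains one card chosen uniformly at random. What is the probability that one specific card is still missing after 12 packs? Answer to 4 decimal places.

0.7132

On each pack the fixed card fails to appear with probability 35/36.
P(still missing after 12) = (35/36)^12 = 0.71316.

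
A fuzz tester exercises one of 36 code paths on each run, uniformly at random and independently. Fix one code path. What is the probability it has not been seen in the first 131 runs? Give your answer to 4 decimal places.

0.0250

On each run the fixed code path fails to appear with probability 35/36.
P(still missing after 131) = (35/36)^131 = 0.02496.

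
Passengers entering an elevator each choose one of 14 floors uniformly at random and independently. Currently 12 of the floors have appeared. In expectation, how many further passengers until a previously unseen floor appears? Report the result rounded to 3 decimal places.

7.000

The number of passengers until the next new floor is geometric with success probability 2/14, so its mean is 14/2.
E = 14/2 = 7.0000.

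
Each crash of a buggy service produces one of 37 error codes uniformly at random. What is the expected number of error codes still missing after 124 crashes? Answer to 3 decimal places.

1.238

For each error code, P(unseen after 124) = (36/37)^124 = 0.0335.
By linearity of expectation, E[unseen] = 37·(36/37)^124 = 1.2379.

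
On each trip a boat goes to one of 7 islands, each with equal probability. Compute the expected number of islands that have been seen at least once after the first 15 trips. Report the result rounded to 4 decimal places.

For each island, P(seen in 15 trips) = 1 - (6/7)^15 = 0.90096.
By linearity of expectation, E[distinct seen] = 7·(1 - (6/7)^15) = 6.30674.

6.3067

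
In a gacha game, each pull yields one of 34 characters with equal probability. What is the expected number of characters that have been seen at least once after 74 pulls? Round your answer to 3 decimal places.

For each character, P(seen in 74 pulls) = 1 - (33/34)^74 = 0.8902.
By linearity of expectation, E[distinct seen] = 34·(1 - (33/34)^74) = 30.2669.

30.267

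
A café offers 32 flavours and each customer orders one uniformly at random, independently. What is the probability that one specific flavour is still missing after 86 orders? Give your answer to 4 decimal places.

On each order the fixed flavour fails to appear with probability 31/32.
P(still missing after 86) = (31/32)^86 = 0.06519.

0.0652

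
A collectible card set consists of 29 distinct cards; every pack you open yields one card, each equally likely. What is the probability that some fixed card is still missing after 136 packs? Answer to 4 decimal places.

On each pack the fixed card fails to appear with probability 28/29.
P(still missing after 136) = (28/29)^136 = 0.00846.

0.0085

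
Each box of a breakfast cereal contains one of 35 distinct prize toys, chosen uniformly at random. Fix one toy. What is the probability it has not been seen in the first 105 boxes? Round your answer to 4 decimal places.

Each box misses the fixed toy with probability (35-1)/35 = 34/35, independently.
P(still missing after 105) = (34/35)^105 = 0.04766.

0.0477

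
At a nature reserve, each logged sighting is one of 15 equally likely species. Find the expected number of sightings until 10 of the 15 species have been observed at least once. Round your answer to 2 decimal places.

15.52

With k distinct species already seen, the next new one arrives after an expected 15/(15-k) sightings.
Sum over k = 0,...,9: E = 15/15 + 15/14 + 15/13 + ... + 15/7 + 15/6 = 15.523.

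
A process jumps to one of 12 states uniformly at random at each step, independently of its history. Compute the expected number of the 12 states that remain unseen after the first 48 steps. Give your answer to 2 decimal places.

For each state, P(unseen after 48) = (11/12)^48 = 0.015.
By linearity of expectation, E[unseen] = 12·(11/12)^48 = 0.184.

0.18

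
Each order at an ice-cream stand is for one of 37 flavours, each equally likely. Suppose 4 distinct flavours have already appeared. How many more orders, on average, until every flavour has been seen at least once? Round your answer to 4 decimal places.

The wait to go from k to k+1 distinct flavours is geometric with mean 37/(37-k).
Sum over k = 4,...,36: E = 37/33 + 37/32 + 37/31 + ... + 37/2 + 37/1 = 151.28553.

151.2855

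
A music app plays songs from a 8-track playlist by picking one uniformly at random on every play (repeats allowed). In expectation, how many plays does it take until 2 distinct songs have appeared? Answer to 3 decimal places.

Going from k to k+1 distinct takes a geometric number of plays with mean 8/(8-k).
Sum over k = 0,...,1: E = 8/8 + 8/7 = 2.1429.

2.143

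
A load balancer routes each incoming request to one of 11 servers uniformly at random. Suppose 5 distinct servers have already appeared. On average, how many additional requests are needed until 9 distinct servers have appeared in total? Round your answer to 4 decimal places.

10.4500

With k distinct servers already seen, the next new one takes an expected 11/(11-k) requests.
Sum over k = 5,...,8: E = 11/6 + 11/5 + 11/4 + 11/3 = 10.45000.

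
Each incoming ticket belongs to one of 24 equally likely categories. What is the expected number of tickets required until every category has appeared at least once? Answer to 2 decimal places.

The wait to go from k to k+1 distinct categories is geometric with mean 24/(24-k).
E[T] = 24/24 + 24/23 + 24/22 + ... + 24/2 + 24/1 = 24·H_{24}.
H_{24} = 3.776, so E[T] = 90.623.

90.62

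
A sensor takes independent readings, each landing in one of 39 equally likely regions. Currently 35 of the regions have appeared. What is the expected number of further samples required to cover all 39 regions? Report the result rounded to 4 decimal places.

81.2500

The wait to go from k to k+1 distinct regions is geometric with mean 39/(39-k).
Sum over k = 35,...,38: E = 39/4 + 39/3 + 39/2 + 39/1 = 81.25000.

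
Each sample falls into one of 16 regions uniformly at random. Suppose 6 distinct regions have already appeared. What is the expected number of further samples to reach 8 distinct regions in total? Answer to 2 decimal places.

From k distinct to k+1 distinct takes on average 16/(16-k) samples.
Sum over k = 6,...,7: E = 16/10 + 16/9 = 3.378.

3.38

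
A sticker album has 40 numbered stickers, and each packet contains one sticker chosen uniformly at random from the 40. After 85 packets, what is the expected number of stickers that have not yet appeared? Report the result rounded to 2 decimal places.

For each sticker, P(unseen after 85) = (39/40)^85 = 0.116.
By linearity of expectation, E[unseen] = 40·(39/40)^85 = 4.650.

4.65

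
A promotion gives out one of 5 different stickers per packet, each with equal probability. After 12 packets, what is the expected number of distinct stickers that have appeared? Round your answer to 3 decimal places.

For each sticker, P(seen in 12 packets) = 1 - (4/5)^12 = 0.9313.
By linearity of expectation, E[distinct seen] = 5·(1 - (4/5)^12) = 4.6564.

4.656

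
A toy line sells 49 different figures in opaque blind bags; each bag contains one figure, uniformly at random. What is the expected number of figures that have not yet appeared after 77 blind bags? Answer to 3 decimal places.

For each figure, P(unseen after 77) = (48/49)^77 = 0.2044.
By linearity of expectation, E[unseen] = 49·(48/49)^77 = 10.0155.

10.016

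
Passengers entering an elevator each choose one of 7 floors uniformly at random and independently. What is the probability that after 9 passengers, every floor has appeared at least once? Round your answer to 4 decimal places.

0.0577

Let A_i be the event that floor i is missing after 9 passengers. By inclusion–exclusion on the A_i,
P(all seen) = Σ_{j=0}^{7} (-1)^j C(7,j)((7-j)/7)^9
= 1.00000 - 1.74814 + 1.01641 - 0.22737 + 0.01707 - 0.00027 + 0.00000 - 0.00000
= 0.05770.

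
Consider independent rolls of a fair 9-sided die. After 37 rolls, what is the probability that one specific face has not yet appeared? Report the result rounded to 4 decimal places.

Each roll misses the fixed face with probability (9-1)/9 = 8/9, independently.
P(still missing after 37) = (8/9)^37 = 0.01280.

0.0128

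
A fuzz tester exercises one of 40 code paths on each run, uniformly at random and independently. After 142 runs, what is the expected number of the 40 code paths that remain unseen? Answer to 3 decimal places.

1.098

For each code path, P(unseen after 142) = (39/40)^142 = 0.0275.
By linearity of expectation, E[unseen] = 40·(39/40)^142 = 1.0983.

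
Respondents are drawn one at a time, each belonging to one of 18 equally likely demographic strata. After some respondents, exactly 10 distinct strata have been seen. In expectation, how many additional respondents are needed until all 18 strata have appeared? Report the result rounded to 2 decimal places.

48.92

The wait to go from k to k+1 distinct strata is geometric with mean 18/(18-k).
Sum over k = 10,...,17: E = 18/8 + 18/7 + 18/6 + ... + 18/2 + 18/1 = 48.921.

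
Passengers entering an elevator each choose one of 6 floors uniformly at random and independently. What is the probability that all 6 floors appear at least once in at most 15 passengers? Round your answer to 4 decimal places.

By inclusion–exclusion over which floors are missing,
P(all seen) = Σ_{j=0}^{6} (-1)^j C(6,j)((6-j)/6)^15
= 1.00000 - 0.38943 + 0.03425 - 0.00061 + 0.00000 - 0.00000 + 0.00000
= 0.64421.

0.6442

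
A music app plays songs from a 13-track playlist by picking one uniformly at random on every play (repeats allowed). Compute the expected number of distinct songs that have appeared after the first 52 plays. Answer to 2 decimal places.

12.80

For each song, P(seen in 52 plays) = 1 - (12/13)^52 = 0.984.
By linearity of expectation, E[distinct seen] = 13·(1 - (12/13)^52) = 12.798.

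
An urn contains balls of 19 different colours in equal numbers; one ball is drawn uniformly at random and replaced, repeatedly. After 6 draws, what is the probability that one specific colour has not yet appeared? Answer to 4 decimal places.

Each draw misses the fixed colour with probability (19-1)/19 = 18/19, independently.
P(still missing after 6) = (18/19)^6 = 0.72296.

0.7230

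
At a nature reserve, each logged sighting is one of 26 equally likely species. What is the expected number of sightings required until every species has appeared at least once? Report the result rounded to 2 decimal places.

After k distinct species have appeared, the next sighting gives a new one with probability (26-k)/26, so the expected wait for the (k+1)-th is 26/(26-k).
E[T] = 26/26 + 26/25 + 26/24 + ... + 26/2 + 26/1 = 26·H_{26}.
H_{26} = 3.854, so E[T] = 100.215.

100.21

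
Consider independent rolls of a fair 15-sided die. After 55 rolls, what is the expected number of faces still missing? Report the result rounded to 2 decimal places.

For each face, P(unseen after 55) = (14/15)^55 = 0.022.
By linearity of expectation, E[unseen] = 15·(14/15)^55 = 0.337.

0.34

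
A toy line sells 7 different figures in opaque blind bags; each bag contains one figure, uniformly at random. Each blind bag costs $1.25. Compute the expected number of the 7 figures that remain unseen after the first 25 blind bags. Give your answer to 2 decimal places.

0.15

For each figure, P(unseen after 25) = (6/7)^25 = 0.021.
By linearity of expectation, E[unseen] = 7·(6/7)^25 = 0.148.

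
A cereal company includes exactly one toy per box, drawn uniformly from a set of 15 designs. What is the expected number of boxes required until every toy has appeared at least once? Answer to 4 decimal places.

49.7734

Split into phases: going from k distinct to k+1 distinct takes on average 15/(15-k) boxes.
E[T] = 15/15 + 15/14 + 15/13 + ... + 15/2 + 15/1 = 15·H_{15}.
H_{15} = 3.31823, so E[T] = 49.77343.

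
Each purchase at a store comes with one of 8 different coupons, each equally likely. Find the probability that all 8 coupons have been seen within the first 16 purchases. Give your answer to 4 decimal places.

By inclusion–exclusion over which coupons are missing,
P(all seen) = Σ_{j=0}^{8} (-1)^j C(8,j)((8-j)/8)^16
= 1.00000 - 0.94454 + 0.28063 - 0.03036 + 0.00107 - 0.00001 + 0.00000 - 0.00000 + 0.00000
= 0.30680.

0.3068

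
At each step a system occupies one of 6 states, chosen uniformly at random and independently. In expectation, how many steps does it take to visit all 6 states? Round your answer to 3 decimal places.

The wait to go from k to k+1 distinct states is geometric with mean 6/(6-k).
E[T] = 6/6 + 6/5 + 6/4 + 6/3 + 6/2 + 6/1 = 6·H_{6}.
H_{6} = 2.4500, so E[T] = 14.7000.

14.700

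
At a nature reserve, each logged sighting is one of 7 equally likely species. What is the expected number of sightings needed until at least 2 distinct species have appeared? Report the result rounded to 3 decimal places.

With k distinct species already seen, the next new one arrives after an expected 7/(7-k) sightings.
Sum over k = 0,...,1: E = 7/7 + 7/6 = 2.1667.

2.167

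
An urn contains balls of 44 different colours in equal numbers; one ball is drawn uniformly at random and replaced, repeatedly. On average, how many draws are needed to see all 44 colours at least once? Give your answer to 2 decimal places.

The wait to go from k to k+1 distinct colours is geometric with mean 44/(44-k).
E[T] = 44/44 + 44/43 + 44/42 + ... + 44/2 + 44/1 = 44·H_{44}.
H_{44} = 4.373, so E[T] = 192.400.

192.40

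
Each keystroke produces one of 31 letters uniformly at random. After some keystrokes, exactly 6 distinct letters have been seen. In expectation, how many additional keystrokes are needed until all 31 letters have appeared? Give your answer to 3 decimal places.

The wait to go from k to k+1 distinct letters is geometric with mean 31/(31-k).
Sum over k = 6,...,30: E = 31/25 + 31/24 + 31/23 + ... + 31/2 + 31/1 = 118.2947.

118.295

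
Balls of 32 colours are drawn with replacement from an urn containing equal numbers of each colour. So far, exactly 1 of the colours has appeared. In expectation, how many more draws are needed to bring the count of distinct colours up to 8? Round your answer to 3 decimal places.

8.041

The wait to go from k to k+1 distinct colours is geometric with mean 32/(32-k).
Sum over k = 1,...,7: E = 32/31 + 32/30 + 32/29 + ... + 32/26 + 32/25 = 8.0412.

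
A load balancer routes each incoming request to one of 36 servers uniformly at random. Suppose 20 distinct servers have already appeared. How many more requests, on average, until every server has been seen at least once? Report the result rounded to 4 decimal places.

121.7062

With k distinct servers already seen, the next new one takes an expected 36/(36-k) requests.
Sum over k = 20,...,35: E = 36/16 + 36/15 + 36/14 + ... + 36/2 + 36/1 = 121.70624.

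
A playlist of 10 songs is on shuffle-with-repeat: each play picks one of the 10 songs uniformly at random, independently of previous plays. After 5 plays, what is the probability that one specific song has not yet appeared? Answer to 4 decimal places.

Each play misses the fixed song with probability (10-1)/10 = 9/10, independently.
P(still missing after 5) = (9/10)^5 = 0.59049.

0.5905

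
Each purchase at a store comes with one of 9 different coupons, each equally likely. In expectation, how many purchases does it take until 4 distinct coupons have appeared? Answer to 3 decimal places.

Going from k to k+1 distinct takes a geometric number of purchases with mean 9/(9-k).
Sum over k = 0,...,3: E = 9/9 + 9/8 + 9/7 + 9/6 = 4.9107.

4.911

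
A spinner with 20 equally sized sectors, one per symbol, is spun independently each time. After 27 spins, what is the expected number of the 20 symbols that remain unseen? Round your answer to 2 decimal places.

For each symbol, P(unseen after 27) = (19/20)^27 = 0.250.
By linearity of expectation, E[unseen] = 20·(19/20)^27 = 5.007.

5.01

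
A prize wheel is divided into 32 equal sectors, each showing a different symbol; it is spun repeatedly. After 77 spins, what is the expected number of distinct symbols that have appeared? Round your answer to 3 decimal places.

29.224

For each symbol, P(seen in 77 spins) = 1 - (31/32)^77 = 0.9132.
By linearity of expectation, E[distinct seen] = 32·(1 - (31/32)^77) = 29.2238.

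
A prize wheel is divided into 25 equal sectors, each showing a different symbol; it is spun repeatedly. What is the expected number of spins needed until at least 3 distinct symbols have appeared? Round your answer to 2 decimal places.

3.13

Going from k to k+1 distinct takes a geometric number of spins with mean 25/(25-k).
Sum over k = 0,...,2: E = 25/25 + 25/24 + 25/23 = 3.129.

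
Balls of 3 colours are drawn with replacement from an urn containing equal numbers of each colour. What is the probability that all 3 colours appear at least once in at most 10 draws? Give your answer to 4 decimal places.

0.9480

By inclusion–exclusion over which colours are missing,
P(all seen) = Σ_{j=0}^{3} (-1)^j C(3,j)((3-j)/3)^10
= 1.00000 - 0.05202 + 0.00005 - 0.00000
= 0.94803.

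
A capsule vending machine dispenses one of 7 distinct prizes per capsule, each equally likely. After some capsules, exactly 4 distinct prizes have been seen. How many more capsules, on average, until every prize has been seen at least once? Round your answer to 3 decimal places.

From k distinct to k+1 distinct takes on average 7/(7-k) capsules.
Sum over k = 4,...,6: E = 7/3 + 7/2 + 7/1 = 12.8333.

12.833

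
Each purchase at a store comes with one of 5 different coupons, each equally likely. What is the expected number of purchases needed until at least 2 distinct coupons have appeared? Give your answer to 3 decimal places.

With k distinct coupons already seen, the next new one arrives after an expected 5/(5-k) purchases.
Sum over k = 0,...,1: E = 5/5 + 5/4 = 2.2500.

2.250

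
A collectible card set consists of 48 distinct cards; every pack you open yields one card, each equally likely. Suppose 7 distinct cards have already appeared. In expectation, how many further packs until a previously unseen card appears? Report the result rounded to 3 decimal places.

1.171

Each pack yields a new card with probability (48-7)/48 = 41/48, so the wait is geometric with mean 48/41.
E = 48/41 = 1.1707.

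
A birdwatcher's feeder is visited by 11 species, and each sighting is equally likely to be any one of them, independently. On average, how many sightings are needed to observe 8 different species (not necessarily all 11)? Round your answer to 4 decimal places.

13.0520

With k distinct species already seen, the next new one arrives after an expected 11/(11-k) sightings.
Sum over k = 0,...,7: E = 11/11 + 11/10 + 11/9 + ... + 11/5 + 11/4 = 13.05198.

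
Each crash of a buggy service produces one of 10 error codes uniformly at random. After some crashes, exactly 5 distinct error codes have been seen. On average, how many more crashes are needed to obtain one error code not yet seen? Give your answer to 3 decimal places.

Each crash yields a new error code with probability (10-5)/10 = 5/10, so the wait is geometric with mean 10/5.
E = 10/5 = 2.0000.

2.000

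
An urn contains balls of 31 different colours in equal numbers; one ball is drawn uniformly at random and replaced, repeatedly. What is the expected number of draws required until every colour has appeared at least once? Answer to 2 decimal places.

124.84

After k distinct colours have appeared, the next draw gives a new one with probability (31-k)/31, so the expected wait for the (k+1)-th is 31/(31-k).
E[T] = 31/31 + 31/30 + 31/29 + ... + 31/2 + 31/1 = 31·H_{31}.
H_{31} = 4.027, so E[T] = 124.845.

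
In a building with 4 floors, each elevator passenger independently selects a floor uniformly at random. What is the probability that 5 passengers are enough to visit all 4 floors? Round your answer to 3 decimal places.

0.234

By inclusion–exclusion over which floors are missing,
P(all seen) = Σ_{j=0}^{4} (-1)^j C(4,j)((4-j)/4)^5
= 1.0000 - 0.9492 + 0.1875 - 0.0039 + 0.0000
= 0.2344.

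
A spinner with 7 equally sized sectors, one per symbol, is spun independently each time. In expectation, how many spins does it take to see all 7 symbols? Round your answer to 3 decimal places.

After k distinct symbols have appeared, the next spin gives a new one with probability (7-k)/7, so the expected wait for the (k+1)-th is 7/(7-k).
E[T] = 7/7 + 7/6 + 7/5 + ... + 7/2 + 7/1 = 7·H_{7}.
H_{7} = 2.5929, so E[T] = 18.1500.

18.150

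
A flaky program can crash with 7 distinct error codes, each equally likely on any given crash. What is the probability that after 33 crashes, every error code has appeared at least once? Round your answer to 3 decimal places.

0.957

Let A_i be the event that error code i is missing after 33 crashes. By inclusion–exclusion on the A_i,
P(all seen) = Σ_{j=0}^{7} (-1)^j C(7,j)((7-j)/7)^33
= 1.0000 - 0.0432 + 0.0003 - 0.0000 + 0.0000 - 0.0000 + 0.0000 - 0.0000
= 0.9571.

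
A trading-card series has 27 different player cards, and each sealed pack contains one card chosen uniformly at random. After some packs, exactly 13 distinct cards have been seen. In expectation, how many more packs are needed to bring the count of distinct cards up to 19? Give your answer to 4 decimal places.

With k distinct cards already seen, the next new one takes an expected 27/(27-k) packs.
Sum over k = 13,...,18: E = 27/14 + 27/13 + 27/12 + 27/11 + 27/10 + 27/9 = 14.41004.

14.4100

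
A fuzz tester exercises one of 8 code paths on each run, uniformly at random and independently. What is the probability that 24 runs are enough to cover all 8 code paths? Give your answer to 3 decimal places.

0.703

Let A_i be the event that code path i is missing after 24 runs. By inclusion–exclusion on the A_i,
P(all seen) = Σ_{j=0}^{8} (-1)^j C(8,j)((8-j)/8)^24
= 1.0000 - 0.3246 + 0.0281 - 0.0007 + 0.0000 - 0.0000 + 0.0000 - 0.0000 + 0.0000
= 0.7028.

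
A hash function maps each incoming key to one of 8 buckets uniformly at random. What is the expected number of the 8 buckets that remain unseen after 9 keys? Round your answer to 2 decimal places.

For each bucket, P(unseen after 9) = (7/8)^9 = 0.301.
By linearity of expectation, E[unseen] = 8·(7/8)^9 = 2.405.

2.41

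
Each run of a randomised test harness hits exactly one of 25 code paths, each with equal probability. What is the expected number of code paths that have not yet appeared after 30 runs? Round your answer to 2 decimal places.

7.35

For each code path, P(unseen after 30) = (24/25)^30 = 0.294.
By linearity of expectation, E[unseen] = 25·(24/25)^30 = 7.346.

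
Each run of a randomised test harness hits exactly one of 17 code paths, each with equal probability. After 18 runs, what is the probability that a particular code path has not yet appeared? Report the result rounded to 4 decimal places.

0.3358

Each run misses the fixed code path with probability (17-1)/17 = 16/17, independently.
P(still missing after 18) = (16/17)^18 = 0.33580.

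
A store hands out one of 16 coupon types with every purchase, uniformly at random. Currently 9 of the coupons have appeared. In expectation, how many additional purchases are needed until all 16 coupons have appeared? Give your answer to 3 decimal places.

41.486

The wait to go from k to k+1 distinct coupons is geometric with mean 16/(16-k).
Sum over k = 9,...,15: E = 16/7 + 16/6 + 16/5 + ... + 16/2 + 16/1 = 41.4857.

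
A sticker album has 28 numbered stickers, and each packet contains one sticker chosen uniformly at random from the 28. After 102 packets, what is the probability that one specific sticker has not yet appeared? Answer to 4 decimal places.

0.0245

On each packet the fixed sticker fails to appear with probability 27/28.
P(still missing after 102) = (27/28)^102 = 0.02449.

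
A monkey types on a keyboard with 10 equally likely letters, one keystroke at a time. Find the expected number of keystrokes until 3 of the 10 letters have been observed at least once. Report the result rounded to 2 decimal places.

Going from k to k+1 distinct takes a geometric number of keystrokes with mean 10/(10-k).
Sum over k = 0,...,2: E = 10/10 + 10/9 + 10/8 = 3.361.

3.36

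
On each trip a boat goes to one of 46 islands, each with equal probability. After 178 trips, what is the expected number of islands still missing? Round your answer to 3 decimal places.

0.920

For each island, P(unseen after 178) = (45/46)^178 = 0.0200.
By linearity of expectation, E[unseen] = 46·(45/46)^178 = 0.9198.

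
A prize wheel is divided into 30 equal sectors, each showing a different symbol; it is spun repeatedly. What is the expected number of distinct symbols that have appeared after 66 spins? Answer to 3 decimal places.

26.798

For each symbol, P(seen in 66 spins) = 1 - (29/30)^66 = 0.8933.
By linearity of expectation, E[distinct seen] = 30·(1 - (29/30)^66) = 26.7983.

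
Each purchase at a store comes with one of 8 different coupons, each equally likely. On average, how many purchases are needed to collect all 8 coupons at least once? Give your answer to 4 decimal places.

After k distinct coupons have appeared, the next purchase gives a new one with probability (8-k)/8, so the expected wait for the (k+1)-th is 8/(8-k).
E[T] = 8/8 + 8/7 + 8/6 + ... + 8/2 + 8/1 = 8·H_{8}.
H_{8} = 2.71786, so E[T] = 21.74286.

21.7429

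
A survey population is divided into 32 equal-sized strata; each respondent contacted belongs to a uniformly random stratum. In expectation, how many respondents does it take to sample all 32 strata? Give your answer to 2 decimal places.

After k distinct strata have appeared, the next respondent gives a new one with probability (32-k)/32, so the expected wait for the (k+1)-th is 32/(32-k).
E[T] = 32/32 + 32/31 + 32/30 + ... + 32/2 + 32/1 = 32·H_{32}.
H_{32} = 4.058, so E[T] = 129.872.

129.87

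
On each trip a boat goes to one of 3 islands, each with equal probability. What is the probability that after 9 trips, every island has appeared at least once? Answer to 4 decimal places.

0.9221

By inclusion–exclusion over which islands are missing,
P(all seen) = Σ_{j=0}^{3} (-1)^j C(3,j)((3-j)/3)^9
= 1.00000 - 0.07804 + 0.00015 - 0.00000
= 0.92212.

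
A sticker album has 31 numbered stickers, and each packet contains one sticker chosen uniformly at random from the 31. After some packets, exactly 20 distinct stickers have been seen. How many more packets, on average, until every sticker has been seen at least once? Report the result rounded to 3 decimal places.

93.616

With k distinct stickers already seen, the next new one takes an expected 31/(31-k) packets.
Sum over k = 20,...,30: E = 31/11 + 31/10 + 31/9 + ... + 31/2 + 31/1 = 93.6162.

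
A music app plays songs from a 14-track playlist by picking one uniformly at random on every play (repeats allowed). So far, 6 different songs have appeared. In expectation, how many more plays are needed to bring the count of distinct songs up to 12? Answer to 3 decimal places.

The wait to go from k to k+1 distinct songs is geometric with mean 14/(14-k).
Sum over k = 6,...,11: E = 14/8 + 14/7 + 14/6 + 14/5 + 14/4 + 14/3 = 17.0500.

17.050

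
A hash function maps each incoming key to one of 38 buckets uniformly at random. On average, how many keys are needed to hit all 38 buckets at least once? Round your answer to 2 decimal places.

160.66

The wait to go from k to k+1 distinct buckets is geometric with mean 38/(38-k).
E[T] = 38/38 + 38/37 + 38/36 + ... + 38/2 + 38/1 = 38·H_{38}.
H_{38} = 4.228, so E[T] = 160.660.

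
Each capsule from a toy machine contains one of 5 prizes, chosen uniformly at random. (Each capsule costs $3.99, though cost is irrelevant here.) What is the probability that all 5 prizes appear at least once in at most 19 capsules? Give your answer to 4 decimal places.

Let A_i be the event that prize i is missing after 19 capsules. By inclusion–exclusion on the A_i,
P(all seen) = Σ_{j=0}^{5} (-1)^j C(5,j)((5-j)/5)^19
= 1.00000 - 0.07206 + 0.00061 - 0.00000 + 0.00000 - 0.00000
= 0.92855.

0.9286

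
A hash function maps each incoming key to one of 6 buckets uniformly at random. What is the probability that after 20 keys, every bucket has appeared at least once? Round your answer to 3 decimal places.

Let A_i be the event that bucket i is missing after 20 keys. By inclusion–exclusion on the A_i,
P(all seen) = Σ_{j=0}^{6} (-1)^j C(6,j)((6-j)/6)^20
= 1.0000 - 0.1565 + 0.0045 - 0.0000 + 0.0000 - 0.0000 + 0.0000
= 0.8480.

0.848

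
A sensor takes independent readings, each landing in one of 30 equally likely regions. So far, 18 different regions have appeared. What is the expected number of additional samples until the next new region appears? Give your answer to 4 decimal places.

The number of samples until the next new region is geometric with success probability 12/30, so its mean is 30/12.
E = 30/12 = 2.50000.

2.5000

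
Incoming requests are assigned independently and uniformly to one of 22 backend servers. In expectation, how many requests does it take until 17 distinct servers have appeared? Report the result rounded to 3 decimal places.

30.965

Going from k to k+1 distinct takes a geometric number of requests with mean 22/(22-k).
Sum over k = 0,...,16: E = 22/22 + 22/21 + 22/20 + ... + 22/7 + 22/6 = 30.9646.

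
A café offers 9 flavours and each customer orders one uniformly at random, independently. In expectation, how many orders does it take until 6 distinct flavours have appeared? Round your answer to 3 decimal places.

8.961

Going from k to k+1 distinct takes a geometric number of orders with mean 9/(9-k).
Sum over k = 0,...,5: E = 9/9 + 9/8 + 9/7 + 9/6 + 9/5 + 9/4 = 8.9607.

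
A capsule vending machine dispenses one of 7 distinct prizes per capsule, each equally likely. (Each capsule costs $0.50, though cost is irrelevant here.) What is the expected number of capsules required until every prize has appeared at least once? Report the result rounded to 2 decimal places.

18.15

Split into phases: going from k distinct to k+1 distinct takes on average 7/(7-k) capsules.
E[T] = 7/7 + 7/6 + 7/5 + ... + 7/2 + 7/1 = 7·H_{7}.
H_{7} = 2.593, so E[T] = 18.150.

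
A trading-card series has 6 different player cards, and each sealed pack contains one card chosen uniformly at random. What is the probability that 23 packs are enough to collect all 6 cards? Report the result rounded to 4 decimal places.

By inclusion–exclusion over which cards are missing,
P(all seen) = Σ_{j=0}^{6} (-1)^j C(6,j)((6-j)/6)^23
= 1.00000 - 0.09057 + 0.00134 - 0.00000 + 0.00000 - 0.00000 + 0.00000
= 0.91076.

0.9108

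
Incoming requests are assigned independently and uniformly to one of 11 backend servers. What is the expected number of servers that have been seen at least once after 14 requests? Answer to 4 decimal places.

8.1034

For each server, P(seen in 14 requests) = 1 - (10/11)^14 = 0.73667.
By linearity of expectation, E[distinct seen] = 11·(1 - (10/11)^14) = 8.10336.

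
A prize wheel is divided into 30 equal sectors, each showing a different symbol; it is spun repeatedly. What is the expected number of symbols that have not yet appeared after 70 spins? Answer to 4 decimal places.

2.7957

For each symbol, P(unseen after 70) = (29/30)^70 = 0.09319.
By linearity of expectation, E[unseen] = 30·(29/30)^70 = 2.79572.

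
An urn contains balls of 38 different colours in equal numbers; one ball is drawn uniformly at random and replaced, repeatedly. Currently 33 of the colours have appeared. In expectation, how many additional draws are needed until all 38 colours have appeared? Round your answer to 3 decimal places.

86.767

From k distinct to k+1 distinct takes on average 38/(38-k) draws.
Sum over k = 33,...,37: E = 38/5 + 38/4 + 38/3 + 38/2 + 38/1 = 86.7667.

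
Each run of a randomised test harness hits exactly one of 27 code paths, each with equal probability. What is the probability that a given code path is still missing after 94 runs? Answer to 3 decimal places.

On each run the fixed code path fails to appear with probability 26/27.
P(still missing after 94) = (26/27)^94 = 0.0288.

0.029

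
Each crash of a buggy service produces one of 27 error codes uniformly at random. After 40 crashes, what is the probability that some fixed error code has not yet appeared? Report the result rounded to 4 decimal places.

0.2210

Each crash misses the fixed error code with probability (27-1)/27 = 26/27, independently.
P(still missing after 40) = (26/27)^40 = 0.22100.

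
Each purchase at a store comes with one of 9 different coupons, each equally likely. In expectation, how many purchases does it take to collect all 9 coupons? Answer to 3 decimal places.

25.461

The wait to go from k to k+1 distinct coupons is geometric with mean 9/(9-k).
E[T] = 9/9 + 9/8 + 9/7 + ... + 9/2 + 9/1 = 9·H_{9}.
H_{9} = 2.8290, so E[T] = 25.4607.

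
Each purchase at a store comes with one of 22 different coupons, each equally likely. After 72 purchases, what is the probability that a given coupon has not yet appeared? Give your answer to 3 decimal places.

On each purchase the fixed coupon fails to appear with probability 21/22.
P(still missing after 72) = (21/22)^72 = 0.0351.

0.035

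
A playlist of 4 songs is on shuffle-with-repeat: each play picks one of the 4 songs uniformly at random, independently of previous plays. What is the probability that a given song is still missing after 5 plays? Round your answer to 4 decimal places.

0.2373

Each play misses the fixed song with probability (4-1)/4 = 3/4, independently.
P(still missing after 5) = (3/4)^5 = 0.23730.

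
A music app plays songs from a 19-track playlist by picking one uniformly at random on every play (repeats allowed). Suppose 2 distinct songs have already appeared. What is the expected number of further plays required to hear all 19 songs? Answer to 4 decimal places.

65.3515

From k distinct to k+1 distinct takes on average 19/(19-k) plays.
Sum over k = 2,...,18: E = 19/17 + 19/16 + 19/15 + ... + 19/2 + 19/1 = 65.35150.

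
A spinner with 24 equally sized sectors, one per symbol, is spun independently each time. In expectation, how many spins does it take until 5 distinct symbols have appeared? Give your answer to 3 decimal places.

Going from k to k+1 distinct takes a geometric number of spins with mean 24/(24-k).
Sum over k = 0,...,4: E = 24/24 + 24/23 + 24/22 + 24/21 + 24/20 = 5.4772.

5.477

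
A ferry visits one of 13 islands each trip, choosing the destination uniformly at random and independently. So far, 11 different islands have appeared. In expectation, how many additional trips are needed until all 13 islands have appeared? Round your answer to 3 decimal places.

With k distinct islands already seen, the next new one takes an expected 13/(13-k) trips.
Sum over k = 11,...,12: E = 13/2 + 13/1 = 19.5000.

19.500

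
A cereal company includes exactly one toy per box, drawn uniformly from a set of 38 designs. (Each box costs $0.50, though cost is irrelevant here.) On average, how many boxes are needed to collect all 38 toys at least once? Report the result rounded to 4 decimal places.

Split into phases: going from k distinct to k+1 distinct takes on average 38/(38-k) boxes.
E[T] = 38/38 + 38/37 + 38/36 + ... + 38/2 + 38/1 = 38·H_{38}.
H_{38} = 4.22790, so E[T] = 160.66028.

160.6603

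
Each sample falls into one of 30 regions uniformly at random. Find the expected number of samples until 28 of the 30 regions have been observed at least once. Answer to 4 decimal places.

74.8496

Going from k to k+1 distinct takes a geometric number of samples with mean 30/(30-k).
Sum over k = 0,...,27: E = 30/30 + 30/29 + 30/28 + ... + 30/4 + 30/3 = 74.84961.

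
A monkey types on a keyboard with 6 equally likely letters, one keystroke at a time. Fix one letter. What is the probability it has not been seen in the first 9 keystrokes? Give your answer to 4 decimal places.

0.1938

On each keystroke the fixed letter fails to appear with probability 5/6.
P(still missing after 9) = (5/6)^9 = 0.19381.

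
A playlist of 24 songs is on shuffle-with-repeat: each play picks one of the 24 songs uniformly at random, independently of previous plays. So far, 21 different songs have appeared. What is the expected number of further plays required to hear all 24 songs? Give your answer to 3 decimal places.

44.000

From k distinct to k+1 distinct takes on average 24/(24-k) plays.
Sum over k = 21,...,23: E = 24/3 + 24/2 + 24/1 = 44.0000.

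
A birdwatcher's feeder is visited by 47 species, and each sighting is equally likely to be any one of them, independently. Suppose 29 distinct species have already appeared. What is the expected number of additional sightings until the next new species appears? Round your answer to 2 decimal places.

The number of sightings until the next new species is geometric with success probability 18/47, so its mean is 47/18.
E = 47/18 = 2.611.

2.61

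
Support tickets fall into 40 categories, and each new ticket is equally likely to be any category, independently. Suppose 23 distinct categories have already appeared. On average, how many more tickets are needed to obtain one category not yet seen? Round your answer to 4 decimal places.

2.3529

The number of tickets until the next new category is geometric with success probability 17/40, so its mean is 40/17.
E = 40/17 = 2.35294.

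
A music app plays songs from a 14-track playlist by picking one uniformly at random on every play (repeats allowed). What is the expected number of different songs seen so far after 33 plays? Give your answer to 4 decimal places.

12.7865

For each song, P(seen in 33 plays) = 1 - (13/14)^33 = 0.91332.
By linearity of expectation, E[distinct seen] = 14·(1 - (13/14)^33) = 12.78652.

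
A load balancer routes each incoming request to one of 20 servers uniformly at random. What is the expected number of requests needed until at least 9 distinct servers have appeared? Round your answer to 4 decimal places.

11.5572

Going from k to k+1 distinct takes a geometric number of requests with mean 20/(20-k).
Sum over k = 0,...,8: E = 20/20 + 20/19 + 20/18 + ... + 20/13 + 20/12 = 11.55725.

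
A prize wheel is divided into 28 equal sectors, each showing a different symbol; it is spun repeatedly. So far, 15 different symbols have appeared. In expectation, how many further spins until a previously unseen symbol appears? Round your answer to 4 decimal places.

The number of spins until the next new symbol is geometric with success probability 13/28, so its mean is 28/13.
E = 28/13 = 2.15385.

2.1538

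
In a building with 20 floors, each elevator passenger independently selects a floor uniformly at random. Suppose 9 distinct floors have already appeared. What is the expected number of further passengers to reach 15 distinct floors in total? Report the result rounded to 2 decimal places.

From k distinct to k+1 distinct takes on average 20/(20-k) passengers.
Sum over k = 9,...,14: E = 20/11 + 20/10 + 20/9 + 20/8 + 20/7 + 20/6 = 14.731.

14.73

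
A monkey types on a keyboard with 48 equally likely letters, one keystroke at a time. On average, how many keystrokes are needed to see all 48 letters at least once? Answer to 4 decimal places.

Split into phases: going from k distinct to k+1 distinct takes on average 48/(48-k) keystrokes.
E[T] = 48/48 + 48/47 + 48/46 + ... + 48/2 + 48/1 = 48·H_{48}.
H_{48} = 4.45880, so E[T] = 214.02226.

214.0223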